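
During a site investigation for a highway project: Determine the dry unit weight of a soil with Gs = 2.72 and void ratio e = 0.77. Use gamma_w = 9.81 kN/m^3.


Using gamma_d = Gs * gamma_w / (1 + e)
gamma_d = 2.72 * 9.81 / (1 + 0.77)
gamma_d = 2.72 * 9.81 / 1.77
gamma_d = 15.075 kN/m^3


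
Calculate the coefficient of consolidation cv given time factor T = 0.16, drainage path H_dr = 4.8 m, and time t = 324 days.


Using cv = T * H_dr^2 / t
H_dr^2 = 4.8^2 = 23.04
cv = 0.16 * 23.04 / 324
cv = 0.01138 m^2/day


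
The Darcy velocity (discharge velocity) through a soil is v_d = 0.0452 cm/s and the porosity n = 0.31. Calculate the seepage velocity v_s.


Using v_s = v_d / n
v_s = 0.0452 / 0.31
v_s = 0.14581 cm/s


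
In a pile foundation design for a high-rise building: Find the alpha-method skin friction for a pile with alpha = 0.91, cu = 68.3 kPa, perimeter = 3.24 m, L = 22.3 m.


Using Qs = alpha * cu * perimeter * L
Qs = 0.91 * 68.3 * 3.24 * 22.3
Qs = 4490.68 kN


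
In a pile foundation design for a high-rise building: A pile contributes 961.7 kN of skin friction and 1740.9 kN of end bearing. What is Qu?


Using Qu = Qf + Qb
Qu = 961.7 + 1740.9
Qu = 2702.6 kN


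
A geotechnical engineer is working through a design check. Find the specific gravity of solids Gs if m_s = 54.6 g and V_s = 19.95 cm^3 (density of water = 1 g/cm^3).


Using Gs = m_s / (V_s * rho_w)
Since rho_w = 1 g/cm^3:
Gs = 54.6 / 19.95
Gs = 2.737


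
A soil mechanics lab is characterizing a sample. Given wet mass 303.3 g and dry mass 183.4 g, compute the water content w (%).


Using w = (m_wet - m_dry) / m_dry * 100
m_wet - m_dry = 303.3 - 183.4 = 119.9 g
w = 119.9 / 183.4 * 100
w = 65.38 %


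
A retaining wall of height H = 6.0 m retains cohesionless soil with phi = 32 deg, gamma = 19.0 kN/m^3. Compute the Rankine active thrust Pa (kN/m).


Compute active earth pressure coefficient:
Ka = tan^2(45 - phi/2) = tan^2(29.0) = 0.307259
Compute active force:
Pa = 0.5 * Ka * gamma * H^2
Pa = 0.5 * 0.307259 * 19.0 * 6.0^2
Pa = 105.08 kN/m


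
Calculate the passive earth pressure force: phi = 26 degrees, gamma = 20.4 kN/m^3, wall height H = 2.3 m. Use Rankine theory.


Compute passive earth pressure coefficient:
Kp = tan^2(45 + phi/2) = tan^2(58.0) = 2.561071
Compute passive force:
Pp = 0.5 * Kp * gamma * H^2
Pp = 0.5 * 2.561071 * 20.4 * 2.3^2
Pp = 138.19 kN/m


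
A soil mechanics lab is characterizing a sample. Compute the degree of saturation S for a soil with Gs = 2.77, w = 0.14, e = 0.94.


Result: 0.4126

Derivation:
Using S = Gs * w / e
S = 2.77 * 0.14 / 0.94
S = 0.4126


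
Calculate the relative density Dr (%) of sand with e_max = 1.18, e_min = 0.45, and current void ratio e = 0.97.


Using Dr = (e_max - e) / (e_max - e_min) * 100
e_max - e = 1.18 - 0.97 = 0.21
e_max - e_min = 1.18 - 0.45 = 0.73
Dr = 0.21 / 0.73 * 100
Dr = 28.77 %


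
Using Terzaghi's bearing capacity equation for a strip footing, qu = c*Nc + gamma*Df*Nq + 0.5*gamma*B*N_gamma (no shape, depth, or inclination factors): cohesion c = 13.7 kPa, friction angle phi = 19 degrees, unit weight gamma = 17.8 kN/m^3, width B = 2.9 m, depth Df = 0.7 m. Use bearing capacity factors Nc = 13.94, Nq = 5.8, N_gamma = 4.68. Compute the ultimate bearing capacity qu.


Compute qu = c*Nc + gamma*Df*Nq + 0.5*gamma*B*N_gamma
Term 1: 13.7 * 13.94 = 190.978
Term 2: 17.8 * 0.7 * 5.8 = 72.268
Term 3: 0.5 * 17.8 * 2.9 * 4.68 = 120.7908
qu = 190.978 + 72.268 + 120.7908
qu = 384.04 kPa


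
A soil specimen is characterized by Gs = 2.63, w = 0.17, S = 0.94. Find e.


Using the relation e = Gs * w / S
e = 2.63 * 0.17 / 0.94
e = 0.4756


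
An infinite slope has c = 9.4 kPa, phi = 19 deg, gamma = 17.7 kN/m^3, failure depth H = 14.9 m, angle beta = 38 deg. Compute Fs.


Using Fs = c / (gamma*H*sin(beta)*cos(beta)) + tan(phi)/tan(beta)
Cohesion contribution = 9.4 / (17.7*14.9*sin(38)*cos(38))
Cohesion contribution = 0.0734673
Friction contribution = tan(19)/tan(38) = 0.440719
Fs = 0.0734673 + 0.440719
Fs = 0.514


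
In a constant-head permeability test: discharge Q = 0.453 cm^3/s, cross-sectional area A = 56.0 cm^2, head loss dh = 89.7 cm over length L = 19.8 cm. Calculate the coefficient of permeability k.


Compute hydraulic gradient:
i = dh / L = 89.7 / 19.8 = 4.5303
Then apply Darcy's law:
k = Q / (A * i)
k = 0.453 / (56.0 * 4.5303)
k = 0.453 / 253.697
k = 0.001786 cm/s


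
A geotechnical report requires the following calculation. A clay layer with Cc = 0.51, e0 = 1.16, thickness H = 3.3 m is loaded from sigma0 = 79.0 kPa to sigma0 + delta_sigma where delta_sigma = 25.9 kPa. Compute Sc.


Result: 0.096 m

Derivation:
Using Sc = Cc * H / (1 + e0) * log10((sigma0 + delta_sigma) / sigma0)
Stress ratio = (79.0 + 25.9) / 79.0 = 1.32785
log10(1.32785) = 0.123148
Cc * H / (1 + e0) = 0.51 * 3.3 / (1 + 1.16) = 0.779167
Sc = 0.779167 * 0.123148
Sc = 0.096 m


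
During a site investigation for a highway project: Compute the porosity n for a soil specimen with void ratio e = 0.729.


Using the relation n = e / (1 + e)
n = 0.729 / (1 + 0.729)
n = 0.729 / 1.729
n = 0.4216


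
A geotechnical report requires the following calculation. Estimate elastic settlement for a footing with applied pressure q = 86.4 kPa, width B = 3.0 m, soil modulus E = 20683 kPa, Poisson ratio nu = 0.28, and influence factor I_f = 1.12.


Using Se = q * B * (1 - nu^2) * I_f / E
1 - nu^2 = 1 - 0.28^2 = 0.9216
Se = 86.4 * 3.0 * 0.9216 * 1.12 / 20683
Se = 0.012935 m
Convert to mm: Se = 0.012935 * 1000 = 12.935 mm


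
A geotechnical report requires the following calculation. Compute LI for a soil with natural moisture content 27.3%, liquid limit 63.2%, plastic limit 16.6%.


Result: 0.23

Derivation:
First compute the plasticity index:
PI = LL - PL = 63.2 - 16.6 = 46.6
Then compute the liquidity index:
LI = (w - PL) / PI
LI = (27.3 - 16.6) / 46.6
LI = 0.23


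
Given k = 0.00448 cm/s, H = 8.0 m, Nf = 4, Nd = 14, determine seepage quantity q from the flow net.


Result: 0.0001024 m^3/s per m

Derivation:
Convert k to m/s for unit consistency with H:
k = 0.00448 cm/s = 0.00448 / 100 m/s = 4.48e-05 m/s
Using q = k * H * Nf / Nd
Nf / Nd = 4 / 14 = 0.2857
q = 4.48e-05 * 8.0 * 0.2857
q = 0.0001024 m^3/s per m


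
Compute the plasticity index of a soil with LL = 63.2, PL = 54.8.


Result: 8.4

Derivation:
Using PI = LL - PL
PI = 63.2 - 54.8
PI = 8.4


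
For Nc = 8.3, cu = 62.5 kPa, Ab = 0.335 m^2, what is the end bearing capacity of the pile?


Result: 173.78 kN

Derivation:
Using Qb = Nc * cu * Ab
Qb = 8.3 * 62.5 * 0.335
Qb = 173.78 kN


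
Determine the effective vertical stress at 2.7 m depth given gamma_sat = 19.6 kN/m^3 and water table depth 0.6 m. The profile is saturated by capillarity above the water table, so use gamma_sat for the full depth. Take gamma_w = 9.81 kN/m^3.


Total stress = gamma_sat * depth
sigma = 19.6 * 2.7 = 52.92 kPa
Pore water pressure u = gamma_w * (depth - d_wt)
u = 9.81 * (2.7 - 0.6) = 20.601 kPa
Effective stress = sigma - u
sigma' = 52.92 - 20.601 = 32.32 kPa


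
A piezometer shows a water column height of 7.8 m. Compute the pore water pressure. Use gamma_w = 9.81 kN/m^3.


Using u = gamma_w * h_w
u = 9.81 * 7.8
u = 76.52 kPa


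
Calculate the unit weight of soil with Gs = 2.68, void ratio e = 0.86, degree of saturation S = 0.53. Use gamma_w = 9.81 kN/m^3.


Result: 16.539 kN/m^3

Derivation:
Using gamma = gamma_w * (Gs + S*e) / (1 + e)
Numerator: Gs + S*e = 2.68 + 0.53*0.86 = 3.1358
Denominator: 1 + e = 1 + 0.86 = 1.86
gamma = 9.81 * 3.1358 / 1.86
gamma = 16.539 kN/m^3


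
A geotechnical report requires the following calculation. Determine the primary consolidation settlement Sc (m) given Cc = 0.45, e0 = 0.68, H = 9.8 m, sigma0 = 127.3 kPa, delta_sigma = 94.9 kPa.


Using Sc = Cc * H / (1 + e0) * log10((sigma0 + delta_sigma) / sigma0)
Stress ratio = (127.3 + 94.9) / 127.3 = 1.74548
log10(1.74548) = 0.241916
Cc * H / (1 + e0) = 0.45 * 9.8 / (1 + 0.68) = 2.625
Sc = 2.625 * 0.241916
Sc = 0.635 m


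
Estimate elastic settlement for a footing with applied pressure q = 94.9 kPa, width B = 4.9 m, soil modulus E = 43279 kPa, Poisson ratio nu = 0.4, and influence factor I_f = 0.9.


Using Se = q * B * (1 - nu^2) * I_f / E
1 - nu^2 = 1 - 0.4^2 = 0.84
Se = 94.9 * 4.9 * 0.84 * 0.9 / 43279
Se = 0.008123 m
Convert to mm: Se = 0.008123 * 1000 = 8.123 mm


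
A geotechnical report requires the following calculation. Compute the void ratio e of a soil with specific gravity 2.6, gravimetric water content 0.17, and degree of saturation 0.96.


Using the relation e = Gs * w / S
e = 2.6 * 0.17 / 0.96
e = 0.4604


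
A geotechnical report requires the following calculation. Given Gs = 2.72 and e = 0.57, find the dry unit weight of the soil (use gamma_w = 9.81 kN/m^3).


Result: 16.996 kN/m^3

Derivation:
Using gamma_d = Gs * gamma_w / (1 + e)
gamma_d = 2.72 * 9.81 / (1 + 0.57)
gamma_d = 2.72 * 9.81 / 1.57
gamma_d = 16.996 kN/m^3


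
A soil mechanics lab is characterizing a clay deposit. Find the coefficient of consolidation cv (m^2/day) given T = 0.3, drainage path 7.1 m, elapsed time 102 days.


Using cv = T * H_dr^2 / t
H_dr^2 = 7.1^2 = 50.41
cv = 0.3 * 50.41 / 102
cv = 0.14826 m^2/day


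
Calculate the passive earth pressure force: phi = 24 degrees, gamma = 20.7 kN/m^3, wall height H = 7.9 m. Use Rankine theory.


Compute passive earth pressure coefficient:
Kp = tan^2(45 + phi/2) = tan^2(57.0) = 2.371184
Compute passive force:
Pp = 0.5 * Kp * gamma * H^2
Pp = 0.5 * 2.371184 * 20.7 * 7.9^2
Pp = 1531.65 kN/m


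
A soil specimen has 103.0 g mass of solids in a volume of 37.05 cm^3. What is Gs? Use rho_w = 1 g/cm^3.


Result: 2.78

Derivation:
Using Gs = m_s / (V_s * rho_w)
Since rho_w = 1 g/cm^3:
Gs = 103.0 / 37.05
Gs = 2.78


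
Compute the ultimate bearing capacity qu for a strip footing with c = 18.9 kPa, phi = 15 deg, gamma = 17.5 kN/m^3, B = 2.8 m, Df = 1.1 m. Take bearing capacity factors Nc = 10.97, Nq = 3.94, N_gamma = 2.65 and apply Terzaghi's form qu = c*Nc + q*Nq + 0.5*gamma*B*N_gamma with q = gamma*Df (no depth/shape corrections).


Compute qu = c*Nc + gamma*Df*Nq + 0.5*gamma*B*N_gamma
Term 1: 18.9 * 10.97 = 207.333
Term 2: 17.5 * 1.1 * 3.94 = 75.845
Term 3: 0.5 * 17.5 * 2.8 * 2.65 = 64.925
qu = 207.333 + 75.845 + 64.925
qu = 348.1 kPa


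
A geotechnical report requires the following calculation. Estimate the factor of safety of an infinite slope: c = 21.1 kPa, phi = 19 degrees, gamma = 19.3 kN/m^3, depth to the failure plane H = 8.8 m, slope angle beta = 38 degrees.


Result: 0.697

Derivation:
Using Fs = c / (gamma*H*sin(beta)*cos(beta)) + tan(phi)/tan(beta)
Cohesion contribution = 21.1 / (19.3*8.8*sin(38)*cos(38))
Cohesion contribution = 0.256076
Friction contribution = tan(19)/tan(38) = 0.440719
Fs = 0.256076 + 0.440719
Fs = 0.697


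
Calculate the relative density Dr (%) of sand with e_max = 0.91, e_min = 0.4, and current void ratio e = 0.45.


Using Dr = (e_max - e) / (e_max - e_min) * 100
e_max - e = 0.91 - 0.45 = 0.46
e_max - e_min = 0.91 - 0.4 = 0.51
Dr = 0.46 / 0.51 * 100
Dr = 90.2 %


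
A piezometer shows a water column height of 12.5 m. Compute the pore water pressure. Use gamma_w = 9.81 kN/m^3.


Using u = gamma_w * h_w
u = 9.81 * 12.5
u = 122.62 kPa


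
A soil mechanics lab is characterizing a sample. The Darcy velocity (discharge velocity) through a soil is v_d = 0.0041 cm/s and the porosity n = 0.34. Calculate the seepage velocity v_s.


Using v_s = v_d / n
v_s = 0.0041 / 0.34
v_s = 0.01206 cm/s


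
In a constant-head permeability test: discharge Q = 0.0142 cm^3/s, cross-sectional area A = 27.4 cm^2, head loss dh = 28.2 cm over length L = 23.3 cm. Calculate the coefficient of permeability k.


Compute hydraulic gradient:
i = dh / L = 28.2 / 23.3 = 1.2103
Then apply Darcy's law:
k = Q / (A * i)
k = 0.0142 / (27.4 * 1.2103)
k = 0.0142 / 33.1622
k = 0.000428 cm/s


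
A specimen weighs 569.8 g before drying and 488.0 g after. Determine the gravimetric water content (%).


Using w = (m_wet - m_dry) / m_dry * 100
m_wet - m_dry = 569.8 - 488.0 = 81.8 g
w = 81.8 / 488.0 * 100
w = 16.76 %


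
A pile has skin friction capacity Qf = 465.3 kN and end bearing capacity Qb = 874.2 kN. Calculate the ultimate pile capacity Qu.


Using Qu = Qf + Qb
Qu = 465.3 + 874.2
Qu = 1339.5 kN


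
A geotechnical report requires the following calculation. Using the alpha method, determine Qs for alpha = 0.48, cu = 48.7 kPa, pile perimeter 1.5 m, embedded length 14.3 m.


Using Qs = alpha * cu * perimeter * L
Qs = 0.48 * 48.7 * 1.5 * 14.3
Qs = 501.42 kN


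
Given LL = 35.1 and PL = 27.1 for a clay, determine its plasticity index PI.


Result: 8.0

Derivation:
Using PI = LL - PL
PI = 35.1 - 27.1
PI = 8.0


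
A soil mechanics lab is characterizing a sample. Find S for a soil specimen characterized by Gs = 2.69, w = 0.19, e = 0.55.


Using S = Gs * w / e
S = 2.69 * 0.19 / 0.55
S = 0.9293


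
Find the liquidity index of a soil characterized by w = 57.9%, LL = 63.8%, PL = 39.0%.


First compute the plasticity index:
PI = LL - PL = 63.8 - 39.0 = 24.8
Then compute the liquidity index:
LI = (w - PL) / PI
LI = (57.9 - 39.0) / 24.8
LI = 0.762


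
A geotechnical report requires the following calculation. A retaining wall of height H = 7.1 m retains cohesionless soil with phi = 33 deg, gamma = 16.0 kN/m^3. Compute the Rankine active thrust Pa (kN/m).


Compute active earth pressure coefficient:
Ka = tan^2(45 - phi/2) = tan^2(28.5) = 0.294801
Compute active force:
Pa = 0.5 * Ka * gamma * H^2
Pa = 0.5 * 0.294801 * 16.0 * 7.1^2
Pa = 118.89 kN/m


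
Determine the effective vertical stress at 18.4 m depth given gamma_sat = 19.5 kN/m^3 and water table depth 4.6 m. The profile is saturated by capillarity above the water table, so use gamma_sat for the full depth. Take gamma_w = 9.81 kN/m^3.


Total stress = gamma_sat * depth
sigma = 19.5 * 18.4 = 358.8 kPa
Pore water pressure u = gamma_w * (depth - d_wt)
u = 9.81 * (18.4 - 4.6) = 135.378 kPa
Effective stress = sigma - u
sigma' = 358.8 - 135.378 = 223.42 kPa


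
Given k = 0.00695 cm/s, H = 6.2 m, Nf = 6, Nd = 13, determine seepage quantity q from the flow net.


Result: 0.0001989 m^3/s per m

Derivation:
Convert k to m/s for unit consistency with H:
k = 0.00695 cm/s = 0.00695 / 100 m/s = 6.95e-05 m/s
Using q = k * H * Nf / Nd
Nf / Nd = 6 / 13 = 0.4615
q = 6.95e-05 * 6.2 * 0.4615
q = 0.0001989 m^3/s per m


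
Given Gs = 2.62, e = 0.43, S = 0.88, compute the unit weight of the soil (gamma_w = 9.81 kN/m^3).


Result: 20.569 kN/m^3

Derivation:
Using gamma = gamma_w * (Gs + S*e) / (1 + e)
Numerator: Gs + S*e = 2.62 + 0.88*0.43 = 2.9984
Denominator: 1 + e = 1 + 0.43 = 1.43
gamma = 9.81 * 2.9984 / 1.43
gamma = 20.569 kN/m^3


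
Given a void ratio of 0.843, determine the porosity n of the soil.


Using the relation n = e / (1 + e)
n = 0.843 / (1 + 0.843)
n = 0.843 / 1.843
n = 0.4574


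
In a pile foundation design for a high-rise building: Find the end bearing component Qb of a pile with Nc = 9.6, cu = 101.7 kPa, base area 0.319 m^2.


Using Qb = Nc * cu * Ab
Qb = 9.6 * 101.7 * 0.319
Qb = 311.45 kN


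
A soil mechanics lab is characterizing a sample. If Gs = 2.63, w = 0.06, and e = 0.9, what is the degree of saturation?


Result: 0.1753

Derivation:
Using S = Gs * w / e
S = 2.63 * 0.06 / 0.9
S = 0.1753


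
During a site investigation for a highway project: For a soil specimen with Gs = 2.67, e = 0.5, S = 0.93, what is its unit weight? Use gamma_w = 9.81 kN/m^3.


Using gamma = gamma_w * (Gs + S*e) / (1 + e)
Numerator: Gs + S*e = 2.67 + 0.93*0.5 = 3.135
Denominator: 1 + e = 1 + 0.5 = 1.5
gamma = 9.81 * 3.135 / 1.5
gamma = 20.503 kN/m^3


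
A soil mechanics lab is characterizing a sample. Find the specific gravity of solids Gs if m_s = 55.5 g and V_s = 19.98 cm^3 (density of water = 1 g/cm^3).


Using Gs = m_s / (V_s * rho_w)
Since rho_w = 1 g/cm^3:
Gs = 55.5 / 19.98
Gs = 2.778


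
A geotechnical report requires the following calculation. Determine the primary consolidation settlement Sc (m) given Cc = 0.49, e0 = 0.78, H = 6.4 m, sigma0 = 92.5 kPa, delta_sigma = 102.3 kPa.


Using Sc = Cc * H / (1 + e0) * log10((sigma0 + delta_sigma) / sigma0)
Stress ratio = (92.5 + 102.3) / 92.5 = 2.10595
log10(2.10595) = 0.323447
Cc * H / (1 + e0) = 0.49 * 6.4 / (1 + 0.78) = 1.7618
Sc = 1.7618 * 0.323447
Sc = 0.5698 m


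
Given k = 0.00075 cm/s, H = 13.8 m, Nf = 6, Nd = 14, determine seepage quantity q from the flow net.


Result: 4.436e-05 m^3/s per m

Derivation:
Convert k to m/s for unit consistency with H:
k = 0.00075 cm/s = 0.00075 / 100 m/s = 7.5e-06 m/s
Using q = k * H * Nf / Nd
Nf / Nd = 6 / 14 = 0.4286
q = 7.5e-06 * 13.8 * 0.4286
q = 4.436e-05 m^3/s per m


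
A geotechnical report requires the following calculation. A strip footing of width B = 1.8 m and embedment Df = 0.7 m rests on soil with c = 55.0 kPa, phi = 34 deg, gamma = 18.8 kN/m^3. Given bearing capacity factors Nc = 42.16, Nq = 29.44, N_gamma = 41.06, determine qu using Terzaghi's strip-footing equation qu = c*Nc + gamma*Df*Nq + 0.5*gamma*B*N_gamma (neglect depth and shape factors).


Compute qu = c*Nc + gamma*Df*Nq + 0.5*gamma*B*N_gamma
Term 1: 55.0 * 42.16 = 2318.8
Term 2: 18.8 * 0.7 * 29.44 = 387.4304
Term 3: 0.5 * 18.8 * 1.8 * 41.06 = 694.7352
qu = 2318.8 + 387.4304 + 694.7352
qu = 3400.97 kPa


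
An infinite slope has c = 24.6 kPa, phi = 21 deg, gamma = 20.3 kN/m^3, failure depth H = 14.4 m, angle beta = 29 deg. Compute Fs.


Result: 0.891

Derivation:
Using Fs = c / (gamma*H*sin(beta)*cos(beta)) + tan(phi)/tan(beta)
Cohesion contribution = 24.6 / (20.3*14.4*sin(29)*cos(29))
Cohesion contribution = 0.198466
Friction contribution = tan(21)/tan(29) = 0.692509
Fs = 0.198466 + 0.692509
Fs = 0.891


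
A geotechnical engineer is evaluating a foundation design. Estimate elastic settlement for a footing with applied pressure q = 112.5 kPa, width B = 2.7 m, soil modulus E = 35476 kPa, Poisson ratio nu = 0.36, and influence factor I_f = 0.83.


Result: 6.186 mm

Derivation:
Using Se = q * B * (1 - nu^2) * I_f / E
1 - nu^2 = 1 - 0.36^2 = 0.8704
Se = 112.5 * 2.7 * 0.8704 * 0.83 / 35476
Se = 0.006186 m
Convert to mm: Se = 0.006186 * 1000 = 6.186 mm


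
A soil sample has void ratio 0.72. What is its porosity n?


Using the relation n = e / (1 + e)
n = 0.72 / (1 + 0.72)
n = 0.72 / 1.72
n = 0.4186


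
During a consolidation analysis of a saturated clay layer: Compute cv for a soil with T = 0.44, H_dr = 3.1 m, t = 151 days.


Result: 0.028 m^2/day

Derivation:
Using cv = T * H_dr^2 / t
H_dr^2 = 3.1^2 = 9.61
cv = 0.44 * 9.61 / 151
cv = 0.028 m^2/day


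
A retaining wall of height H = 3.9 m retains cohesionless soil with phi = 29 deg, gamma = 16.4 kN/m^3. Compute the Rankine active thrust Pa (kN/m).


Compute active earth pressure coefficient:
Ka = tan^2(45 - phi/2) = tan^2(30.5) = 0.346974
Compute active force:
Pa = 0.5 * Ka * gamma * H^2
Pa = 0.5 * 0.346974 * 16.4 * 3.9^2
Pa = 43.28 kN/m


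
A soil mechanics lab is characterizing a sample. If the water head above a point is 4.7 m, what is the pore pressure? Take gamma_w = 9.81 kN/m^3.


Result: 46.11 kPa

Derivation:
Using u = gamma_w * h_w
u = 9.81 * 4.7
u = 46.11 kPa


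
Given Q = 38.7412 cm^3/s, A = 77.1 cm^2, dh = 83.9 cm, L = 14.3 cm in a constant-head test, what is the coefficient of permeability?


Compute hydraulic gradient:
i = dh / L = 83.9 / 14.3 = 5.86713
Then apply Darcy's law:
k = Q / (A * i)
k = 38.7412 / (77.1 * 5.86713)
k = 38.7412 / 452.356
k = 0.085643 cm/s


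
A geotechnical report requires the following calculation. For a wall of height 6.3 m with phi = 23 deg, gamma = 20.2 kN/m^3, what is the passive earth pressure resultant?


Compute passive earth pressure coefficient:
Kp = tan^2(45 + phi/2) = tan^2(56.5) = 2.282623
Compute passive force:
Pp = 0.5 * Kp * gamma * H^2
Pp = 0.5 * 2.282623 * 20.2 * 6.3^2
Pp = 915.03 kN/m


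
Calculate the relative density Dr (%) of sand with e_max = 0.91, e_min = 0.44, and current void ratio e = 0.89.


Using Dr = (e_max - e) / (e_max - e_min) * 100
e_max - e = 0.91 - 0.89 = 0.02
e_max - e_min = 0.91 - 0.44 = 0.47
Dr = 0.02 / 0.47 * 100
Dr = 4.26 %


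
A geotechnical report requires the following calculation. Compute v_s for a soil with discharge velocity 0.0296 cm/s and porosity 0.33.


Using v_s = v_d / n
v_s = 0.0296 / 0.33
v_s = 0.0897 cm/s


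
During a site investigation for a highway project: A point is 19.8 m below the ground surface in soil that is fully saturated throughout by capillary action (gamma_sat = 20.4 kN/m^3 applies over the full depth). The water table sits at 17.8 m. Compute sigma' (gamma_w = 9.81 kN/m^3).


Result: 384.3 kPa

Derivation:
Total stress = gamma_sat * depth
sigma = 20.4 * 19.8 = 403.92 kPa
Pore water pressure u = gamma_w * (depth - d_wt)
u = 9.81 * (19.8 - 17.8) = 19.62 kPa
Effective stress = sigma - u
sigma' = 403.92 - 19.62 = 384.3 kPa


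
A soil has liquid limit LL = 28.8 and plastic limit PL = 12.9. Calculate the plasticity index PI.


Result: 15.9

Derivation:
Using PI = LL - PL
PI = 28.8 - 12.9
PI = 15.9


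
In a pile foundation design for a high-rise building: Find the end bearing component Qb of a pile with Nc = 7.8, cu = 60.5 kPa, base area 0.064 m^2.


Result: 30.2 kN

Derivation:
Using Qb = Nc * cu * Ab
Qb = 7.8 * 60.5 * 0.064
Qb = 30.2 kN


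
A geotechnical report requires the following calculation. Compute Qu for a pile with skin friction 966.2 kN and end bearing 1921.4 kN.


Using Qu = Qf + Qb
Qu = 966.2 + 1921.4
Qu = 2887.6 kN


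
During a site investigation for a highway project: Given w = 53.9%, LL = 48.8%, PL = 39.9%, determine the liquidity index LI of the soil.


First compute the plasticity index:
PI = LL - PL = 48.8 - 39.9 = 8.9
Then compute the liquidity index:
LI = (w - PL) / PI
LI = (53.9 - 39.9) / 8.9
LI = 1.573


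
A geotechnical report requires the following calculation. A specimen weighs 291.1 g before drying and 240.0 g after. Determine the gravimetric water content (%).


Result: 21.29 %

Derivation:
Using w = (m_wet - m_dry) / m_dry * 100
m_wet - m_dry = 291.1 - 240.0 = 51.1 g
w = 51.1 / 240.0 * 100
w = 21.29 %


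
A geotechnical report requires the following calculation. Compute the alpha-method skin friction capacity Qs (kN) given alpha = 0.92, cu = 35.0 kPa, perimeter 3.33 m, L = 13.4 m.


Using Qs = alpha * cu * perimeter * L
Qs = 0.92 * 35.0 * 3.33 * 13.4
Qs = 1436.83 kN


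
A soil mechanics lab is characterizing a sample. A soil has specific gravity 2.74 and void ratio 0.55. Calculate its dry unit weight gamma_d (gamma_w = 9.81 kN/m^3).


Using gamma_d = Gs * gamma_w / (1 + e)
gamma_d = 2.74 * 9.81 / (1 + 0.55)
gamma_d = 2.74 * 9.81 / 1.55
gamma_d = 17.342 kN/m^3


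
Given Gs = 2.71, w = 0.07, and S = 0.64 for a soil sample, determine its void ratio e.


Result: 0.2964

Derivation:
Using the relation e = Gs * w / S
e = 2.71 * 0.07 / 0.64
e = 0.2964


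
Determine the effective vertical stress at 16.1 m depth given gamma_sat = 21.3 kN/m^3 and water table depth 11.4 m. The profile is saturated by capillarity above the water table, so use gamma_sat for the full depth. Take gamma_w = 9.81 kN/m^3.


Result: 296.82 kPa

Derivation:
Total stress = gamma_sat * depth
sigma = 21.3 * 16.1 = 342.93 kPa
Pore water pressure u = gamma_w * (depth - d_wt)
u = 9.81 * (16.1 - 11.4) = 46.107 kPa
Effective stress = sigma - u
sigma' = 342.93 - 46.107 = 296.82 kPa


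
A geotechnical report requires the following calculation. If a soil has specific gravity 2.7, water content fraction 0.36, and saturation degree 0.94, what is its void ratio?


Using the relation e = Gs * w / S
e = 2.7 * 0.36 / 0.94
e = 1.034


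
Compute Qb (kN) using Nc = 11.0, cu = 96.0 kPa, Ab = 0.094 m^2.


Result: 99.26 kN

Derivation:
Using Qb = Nc * cu * Ab
Qb = 11.0 * 96.0 * 0.094
Qb = 99.26 kN


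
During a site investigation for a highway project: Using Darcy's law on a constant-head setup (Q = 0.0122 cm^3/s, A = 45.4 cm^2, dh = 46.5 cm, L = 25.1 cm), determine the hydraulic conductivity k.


Result: 0.000145 cm/s

Derivation:
Compute hydraulic gradient:
i = dh / L = 46.5 / 25.1 = 1.85259
Then apply Darcy's law:
k = Q / (A * i)
k = 0.0122 / (45.4 * 1.85259)
k = 0.0122 / 84.1076
k = 0.000145 cm/s


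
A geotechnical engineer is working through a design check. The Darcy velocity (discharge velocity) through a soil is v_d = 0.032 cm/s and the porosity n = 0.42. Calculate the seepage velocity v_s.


Result: 0.07619 cm/s

Derivation:
Using v_s = v_d / n
v_s = 0.032 / 0.42
v_s = 0.07619 cm/s


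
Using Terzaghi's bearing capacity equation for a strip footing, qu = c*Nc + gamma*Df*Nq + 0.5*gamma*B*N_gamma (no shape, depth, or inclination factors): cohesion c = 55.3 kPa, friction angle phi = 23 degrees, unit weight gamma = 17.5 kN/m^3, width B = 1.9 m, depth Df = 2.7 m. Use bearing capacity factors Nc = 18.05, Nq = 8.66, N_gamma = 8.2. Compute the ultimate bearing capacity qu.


Compute qu = c*Nc + gamma*Df*Nq + 0.5*gamma*B*N_gamma
Term 1: 55.3 * 18.05 = 998.165
Term 2: 17.5 * 2.7 * 8.66 = 409.185
Term 3: 0.5 * 17.5 * 1.9 * 8.2 = 136.325
qu = 998.165 + 409.185 + 136.325
qu = 1543.68 kPa


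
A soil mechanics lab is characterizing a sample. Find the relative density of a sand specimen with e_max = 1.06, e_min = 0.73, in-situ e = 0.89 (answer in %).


Using Dr = (e_max - e) / (e_max - e_min) * 100
e_max - e = 1.06 - 0.89 = 0.17
e_max - e_min = 1.06 - 0.73 = 0.33
Dr = 0.17 / 0.33 * 100
Dr = 51.52 %


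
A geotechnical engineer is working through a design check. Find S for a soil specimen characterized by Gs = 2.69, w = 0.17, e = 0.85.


Result: 0.538

Derivation:
Using S = Gs * w / e
S = 2.69 * 0.17 / 0.85
S = 0.538


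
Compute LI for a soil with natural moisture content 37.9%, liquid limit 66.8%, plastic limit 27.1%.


First compute the plasticity index:
PI = LL - PL = 66.8 - 27.1 = 39.7
Then compute the liquidity index:
LI = (w - PL) / PI
LI = (37.9 - 27.1) / 39.7
LI = 0.272


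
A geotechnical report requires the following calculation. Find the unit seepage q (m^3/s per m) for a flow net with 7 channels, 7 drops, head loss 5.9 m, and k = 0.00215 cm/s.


Result: 0.0001269 m^3/s per m

Derivation:
Convert k to m/s for unit consistency with H:
k = 0.00215 cm/s = 0.00215 / 100 m/s = 2.15e-05 m/s
Using q = k * H * Nf / Nd
Nf / Nd = 7 / 7 = 1.0
q = 2.15e-05 * 5.9 * 1.0
q = 0.0001269 m^3/s per m


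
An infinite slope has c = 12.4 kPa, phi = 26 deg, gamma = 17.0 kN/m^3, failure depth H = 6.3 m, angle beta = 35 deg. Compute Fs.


Using Fs = c / (gamma*H*sin(beta)*cos(beta)) + tan(phi)/tan(beta)
Cohesion contribution = 12.4 / (17.0*6.3*sin(35)*cos(35))
Cohesion contribution = 0.24642
Friction contribution = tan(26)/tan(35) = 0.696554
Fs = 0.24642 + 0.696554
Fs = 0.943


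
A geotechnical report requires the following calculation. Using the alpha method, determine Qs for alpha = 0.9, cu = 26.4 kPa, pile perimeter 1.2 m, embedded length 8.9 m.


Using Qs = alpha * cu * perimeter * L
Qs = 0.9 * 26.4 * 1.2 * 8.9
Qs = 253.76 kN


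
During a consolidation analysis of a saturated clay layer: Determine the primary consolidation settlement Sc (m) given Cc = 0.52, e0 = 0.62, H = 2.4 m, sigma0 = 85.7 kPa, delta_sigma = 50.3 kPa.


Using Sc = Cc * H / (1 + e0) * log10((sigma0 + delta_sigma) / sigma0)
Stress ratio = (85.7 + 50.3) / 85.7 = 1.58693
log10(1.58693) = 0.200558
Cc * H / (1 + e0) = 0.52 * 2.4 / (1 + 0.62) = 0.77037
Sc = 0.77037 * 0.200558
Sc = 0.1545 m


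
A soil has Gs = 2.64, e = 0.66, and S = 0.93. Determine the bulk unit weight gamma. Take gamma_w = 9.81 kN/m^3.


Result: 19.229 kN/m^3

Derivation:
Using gamma = gamma_w * (Gs + S*e) / (1 + e)
Numerator: Gs + S*e = 2.64 + 0.93*0.66 = 3.2538
Denominator: 1 + e = 1 + 0.66 = 1.66
gamma = 9.81 * 3.2538 / 1.66
gamma = 19.229 kN/m^3


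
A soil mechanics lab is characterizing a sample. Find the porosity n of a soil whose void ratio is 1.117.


Using the relation n = e / (1 + e)
n = 1.117 / (1 + 1.117)
n = 1.117 / 2.117
n = 0.5276


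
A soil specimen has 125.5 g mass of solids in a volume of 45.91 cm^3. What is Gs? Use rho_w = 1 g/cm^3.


Using Gs = m_s / (V_s * rho_w)
Since rho_w = 1 g/cm^3:
Gs = 125.5 / 45.91
Gs = 2.734


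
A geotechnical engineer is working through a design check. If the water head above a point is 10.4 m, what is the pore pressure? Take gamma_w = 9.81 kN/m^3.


Using u = gamma_w * h_w
u = 9.81 * 10.4
u = 102.02 kPa


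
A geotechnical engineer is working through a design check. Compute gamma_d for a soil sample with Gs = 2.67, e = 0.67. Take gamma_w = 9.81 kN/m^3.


Result: 15.684 kN/m^3

Derivation:
Using gamma_d = Gs * gamma_w / (1 + e)
gamma_d = 2.67 * 9.81 / (1 + 0.67)
gamma_d = 2.67 * 9.81 / 1.67
gamma_d = 15.684 kN/m^3


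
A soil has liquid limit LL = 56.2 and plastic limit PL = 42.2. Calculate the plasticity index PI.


Using PI = LL - PL
PI = 56.2 - 42.2
PI = 14.0


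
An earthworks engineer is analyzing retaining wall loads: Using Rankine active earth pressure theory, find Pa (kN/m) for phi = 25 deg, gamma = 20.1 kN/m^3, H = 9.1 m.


Compute active earth pressure coefficient:
Ka = tan^2(45 - phi/2) = tan^2(32.5) = 0.405859
Compute active force:
Pa = 0.5 * Ka * gamma * H^2
Pa = 0.5 * 0.405859 * 20.1 * 9.1^2
Pa = 337.77 kN/m


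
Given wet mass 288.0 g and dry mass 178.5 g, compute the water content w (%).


Using w = (m_wet - m_dry) / m_dry * 100
m_wet - m_dry = 288.0 - 178.5 = 109.5 g
w = 109.5 / 178.5 * 100
w = 61.34 %


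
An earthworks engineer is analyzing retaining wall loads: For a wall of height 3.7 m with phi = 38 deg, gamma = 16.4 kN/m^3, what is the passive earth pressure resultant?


Compute passive earth pressure coefficient:
Kp = tan^2(45 + phi/2) = tan^2(64.0) = 4.203746
Compute passive force:
Pp = 0.5 * Kp * gamma * H^2
Pp = 0.5 * 4.203746 * 16.4 * 3.7^2
Pp = 471.9 kN/m


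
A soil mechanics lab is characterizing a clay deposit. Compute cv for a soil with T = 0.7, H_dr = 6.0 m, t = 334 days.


Result: 0.07545 m^2/day

Derivation:
Using cv = T * H_dr^2 / t
H_dr^2 = 6.0^2 = 36.0
cv = 0.7 * 36.0 / 334
cv = 0.07545 m^2/day


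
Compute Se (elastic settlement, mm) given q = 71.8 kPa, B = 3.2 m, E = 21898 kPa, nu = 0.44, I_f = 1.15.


Using Se = q * B * (1 - nu^2) * I_f / E
1 - nu^2 = 1 - 0.44^2 = 0.8064
Se = 71.8 * 3.2 * 0.8064 * 1.15 / 21898
Se = 0.009730 m
Convert to mm: Se = 0.009730 * 1000 = 9.73 mm


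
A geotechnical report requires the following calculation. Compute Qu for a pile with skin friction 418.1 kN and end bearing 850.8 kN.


Result: 1268.9 kN

Derivation:
Using Qu = Qf + Qb
Qu = 418.1 + 850.8
Qu = 1268.9 kN


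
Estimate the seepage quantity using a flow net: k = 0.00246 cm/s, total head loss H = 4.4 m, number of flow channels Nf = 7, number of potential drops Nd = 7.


Convert k to m/s for unit consistency with H:
k = 0.00246 cm/s = 0.00246 / 100 m/s = 2.46e-05 m/s
Using q = k * H * Nf / Nd
Nf / Nd = 7 / 7 = 1.0
q = 2.46e-05 * 4.4 * 1.0
q = 0.0001082 m^3/s per m


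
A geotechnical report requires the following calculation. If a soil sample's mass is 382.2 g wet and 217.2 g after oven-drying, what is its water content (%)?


Result: 75.97 %

Derivation:
Using w = (m_wet - m_dry) / m_dry * 100
m_wet - m_dry = 382.2 - 217.2 = 165.0 g
w = 165.0 / 217.2 * 100
w = 75.97 %


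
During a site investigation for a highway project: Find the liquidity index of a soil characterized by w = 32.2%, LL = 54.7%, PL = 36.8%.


First compute the plasticity index:
PI = LL - PL = 54.7 - 36.8 = 17.9
Then compute the liquidity index:
LI = (w - PL) / PI
LI = (32.2 - 36.8) / 17.9
LI = -0.257


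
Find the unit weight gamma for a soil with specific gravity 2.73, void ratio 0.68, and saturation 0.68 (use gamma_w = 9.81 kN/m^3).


Using gamma = gamma_w * (Gs + S*e) / (1 + e)
Numerator: Gs + S*e = 2.73 + 0.68*0.68 = 3.1924
Denominator: 1 + e = 1 + 0.68 = 1.68
gamma = 9.81 * 3.1924 / 1.68
gamma = 18.641 kN/m^3


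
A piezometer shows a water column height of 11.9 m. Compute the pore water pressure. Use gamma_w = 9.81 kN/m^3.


Using u = gamma_w * h_w
u = 9.81 * 11.9
u = 116.74 kPa


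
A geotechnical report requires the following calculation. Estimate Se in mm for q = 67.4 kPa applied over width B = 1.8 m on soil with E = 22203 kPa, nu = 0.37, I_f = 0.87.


Using Se = q * B * (1 - nu^2) * I_f / E
1 - nu^2 = 1 - 0.37^2 = 0.8631
Se = 67.4 * 1.8 * 0.8631 * 0.87 / 22203
Se = 0.004103 m
Convert to mm: Se = 0.004103 * 1000 = 4.103 mm


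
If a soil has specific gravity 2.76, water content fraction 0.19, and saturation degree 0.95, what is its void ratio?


Result: 0.552

Derivation:
Using the relation e = Gs * w / S
e = 2.76 * 0.19 / 0.95
e = 0.552


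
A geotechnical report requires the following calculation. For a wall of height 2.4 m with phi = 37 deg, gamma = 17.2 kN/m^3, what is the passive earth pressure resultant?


Compute passive earth pressure coefficient:
Kp = tan^2(45 + phi/2) = tan^2(63.5) = 4.022791
Compute passive force:
Pp = 0.5 * Kp * gamma * H^2
Pp = 0.5 * 4.022791 * 17.2 * 2.4^2
Pp = 199.27 kN/m


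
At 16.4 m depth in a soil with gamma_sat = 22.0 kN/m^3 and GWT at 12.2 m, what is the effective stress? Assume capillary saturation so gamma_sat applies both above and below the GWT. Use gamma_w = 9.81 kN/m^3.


Total stress = gamma_sat * depth
sigma = 22.0 * 16.4 = 360.8 kPa
Pore water pressure u = gamma_w * (depth - d_wt)
u = 9.81 * (16.4 - 12.2) = 41.202 kPa
Effective stress = sigma - u
sigma' = 360.8 - 41.202 = 319.6 kPa


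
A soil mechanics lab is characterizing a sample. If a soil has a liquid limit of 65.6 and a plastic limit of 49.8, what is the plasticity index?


Result: 15.8

Derivation:
Using PI = LL - PL
PI = 65.6 - 49.8
PI = 15.8


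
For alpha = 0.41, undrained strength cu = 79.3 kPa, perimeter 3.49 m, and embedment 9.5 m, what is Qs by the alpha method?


Result: 1077.97 kN

Derivation:
Using Qs = alpha * cu * perimeter * L
Qs = 0.41 * 79.3 * 3.49 * 9.5
Qs = 1077.97 kN


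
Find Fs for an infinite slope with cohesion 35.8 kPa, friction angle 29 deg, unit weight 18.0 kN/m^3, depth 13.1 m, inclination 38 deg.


Result: 1.022

Derivation:
Using Fs = c / (gamma*H*sin(beta)*cos(beta)) + tan(phi)/tan(beta)
Cohesion contribution = 35.8 / (18.0*13.1*sin(38)*cos(38))
Cohesion contribution = 0.312943
Friction contribution = tan(29)/tan(38) = 0.709483
Fs = 0.312943 + 0.709483
Fs = 1.022


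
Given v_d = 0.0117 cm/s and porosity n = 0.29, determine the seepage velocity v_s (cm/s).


Using v_s = v_d / n
v_s = 0.0117 / 0.29
v_s = 0.04034 cm/s


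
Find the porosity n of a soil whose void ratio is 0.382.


Result: 0.2764

Derivation:
Using the relation n = e / (1 + e)
n = 0.382 / (1 + 0.382)
n = 0.382 / 1.382
n = 0.2764


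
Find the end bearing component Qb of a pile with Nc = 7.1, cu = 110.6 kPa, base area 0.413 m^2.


Using Qb = Nc * cu * Ab
Qb = 7.1 * 110.6 * 0.413
Qb = 324.31 kN


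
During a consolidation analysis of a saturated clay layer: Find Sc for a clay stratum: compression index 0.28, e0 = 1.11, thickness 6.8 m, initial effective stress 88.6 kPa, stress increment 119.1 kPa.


Result: 0.3339 m

Derivation:
Using Sc = Cc * H / (1 + e0) * log10((sigma0 + delta_sigma) / sigma0)
Stress ratio = (88.6 + 119.1) / 88.6 = 2.34424
log10(2.34424) = 0.370003
Cc * H / (1 + e0) = 0.28 * 6.8 / (1 + 1.11) = 0.90237
Sc = 0.90237 * 0.370003
Sc = 0.3339 m


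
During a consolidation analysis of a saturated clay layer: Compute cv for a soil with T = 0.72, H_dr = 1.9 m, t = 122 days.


Using cv = T * H_dr^2 / t
H_dr^2 = 1.9^2 = 3.61
cv = 0.72 * 3.61 / 122
cv = 0.0213 m^2/day


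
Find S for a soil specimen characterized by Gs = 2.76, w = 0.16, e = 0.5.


Using S = Gs * w / e
S = 2.76 * 0.16 / 0.5
S = 0.8832


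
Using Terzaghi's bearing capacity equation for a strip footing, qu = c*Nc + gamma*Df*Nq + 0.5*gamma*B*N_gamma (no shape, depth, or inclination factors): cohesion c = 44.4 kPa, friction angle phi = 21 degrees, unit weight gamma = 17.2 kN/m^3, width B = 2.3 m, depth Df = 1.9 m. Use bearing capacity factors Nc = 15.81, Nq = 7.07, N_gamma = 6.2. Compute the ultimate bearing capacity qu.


Compute qu = c*Nc + gamma*Df*Nq + 0.5*gamma*B*N_gamma
Term 1: 44.4 * 15.81 = 701.964
Term 2: 17.2 * 1.9 * 7.07 = 231.0476
Term 3: 0.5 * 17.2 * 2.3 * 6.2 = 122.636
qu = 701.964 + 231.0476 + 122.636
qu = 1055.65 kPa


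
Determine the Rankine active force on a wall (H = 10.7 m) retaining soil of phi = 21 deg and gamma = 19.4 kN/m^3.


Compute active earth pressure coefficient:
Ka = tan^2(45 - phi/2) = tan^2(34.5) = 0.472355
Compute active force:
Pa = 0.5 * Ka * gamma * H^2
Pa = 0.5 * 0.472355 * 19.4 * 10.7^2
Pa = 524.58 kN/m


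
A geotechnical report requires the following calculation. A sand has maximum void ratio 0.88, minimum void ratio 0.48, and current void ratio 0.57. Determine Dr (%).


Result: 77.5 %

Derivation:
Using Dr = (e_max - e) / (e_max - e_min) * 100
e_max - e = 0.88 - 0.57 = 0.31
e_max - e_min = 0.88 - 0.48 = 0.4
Dr = 0.31 / 0.4 * 100
Dr = 77.5 %


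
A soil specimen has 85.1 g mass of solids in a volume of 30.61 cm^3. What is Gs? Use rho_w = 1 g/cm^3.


Result: 2.78

Derivation:
Using Gs = m_s / (V_s * rho_w)
Since rho_w = 1 g/cm^3:
Gs = 85.1 / 30.61
Gs = 2.78


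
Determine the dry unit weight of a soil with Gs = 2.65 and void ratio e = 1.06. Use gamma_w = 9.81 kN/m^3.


Using gamma_d = Gs * gamma_w / (1 + e)
gamma_d = 2.65 * 9.81 / (1 + 1.06)
gamma_d = 2.65 * 9.81 / 2.06
gamma_d = 12.62 kN/m^3


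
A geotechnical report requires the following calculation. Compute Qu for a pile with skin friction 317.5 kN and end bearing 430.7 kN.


Using Qu = Qf + Qb
Qu = 317.5 + 430.7
Qu = 748.2 kN


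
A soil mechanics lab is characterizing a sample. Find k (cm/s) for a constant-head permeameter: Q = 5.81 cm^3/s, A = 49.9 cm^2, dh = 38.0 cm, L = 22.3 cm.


Compute hydraulic gradient:
i = dh / L = 38.0 / 22.3 = 1.70404
Then apply Darcy's law:
k = Q / (A * i)
k = 5.81 / (49.9 * 1.70404)
k = 5.81 / 85.0314
k = 0.068328 cm/s


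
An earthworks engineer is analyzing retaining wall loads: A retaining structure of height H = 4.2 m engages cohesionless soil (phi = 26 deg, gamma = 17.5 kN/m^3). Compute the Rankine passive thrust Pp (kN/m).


Compute passive earth pressure coefficient:
Kp = tan^2(45 + phi/2) = tan^2(58.0) = 2.561071
Compute passive force:
Pp = 0.5 * Kp * gamma * H^2
Pp = 0.5 * 2.561071 * 17.5 * 4.2^2
Pp = 395.3 kN/m


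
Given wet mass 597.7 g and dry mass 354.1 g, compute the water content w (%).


Using w = (m_wet - m_dry) / m_dry * 100
m_wet - m_dry = 597.7 - 354.1 = 243.6 g
w = 243.6 / 354.1 * 100
w = 68.79 %


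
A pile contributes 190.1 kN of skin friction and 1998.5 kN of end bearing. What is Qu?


Using Qu = Qf + Qb
Qu = 190.1 + 1998.5
Qu = 2188.6 kN


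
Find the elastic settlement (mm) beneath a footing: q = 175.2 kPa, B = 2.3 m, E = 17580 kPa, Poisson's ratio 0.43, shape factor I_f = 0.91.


Result: 17.002 mm

Derivation:
Using Se = q * B * (1 - nu^2) * I_f / E
1 - nu^2 = 1 - 0.43^2 = 0.8151
Se = 175.2 * 2.3 * 0.8151 * 0.91 / 17580
Se = 0.017002 m
Convert to mm: Se = 0.017002 * 1000 = 17.002 mm


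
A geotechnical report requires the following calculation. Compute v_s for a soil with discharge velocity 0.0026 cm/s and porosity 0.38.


Using v_s = v_d / n
v_s = 0.0026 / 0.38
v_s = 0.00684 cm/s


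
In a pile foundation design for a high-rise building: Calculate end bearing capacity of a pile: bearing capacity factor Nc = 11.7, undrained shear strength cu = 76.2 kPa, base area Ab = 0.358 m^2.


Using Qb = Nc * cu * Ab
Qb = 11.7 * 76.2 * 0.358
Qb = 319.17 kN
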